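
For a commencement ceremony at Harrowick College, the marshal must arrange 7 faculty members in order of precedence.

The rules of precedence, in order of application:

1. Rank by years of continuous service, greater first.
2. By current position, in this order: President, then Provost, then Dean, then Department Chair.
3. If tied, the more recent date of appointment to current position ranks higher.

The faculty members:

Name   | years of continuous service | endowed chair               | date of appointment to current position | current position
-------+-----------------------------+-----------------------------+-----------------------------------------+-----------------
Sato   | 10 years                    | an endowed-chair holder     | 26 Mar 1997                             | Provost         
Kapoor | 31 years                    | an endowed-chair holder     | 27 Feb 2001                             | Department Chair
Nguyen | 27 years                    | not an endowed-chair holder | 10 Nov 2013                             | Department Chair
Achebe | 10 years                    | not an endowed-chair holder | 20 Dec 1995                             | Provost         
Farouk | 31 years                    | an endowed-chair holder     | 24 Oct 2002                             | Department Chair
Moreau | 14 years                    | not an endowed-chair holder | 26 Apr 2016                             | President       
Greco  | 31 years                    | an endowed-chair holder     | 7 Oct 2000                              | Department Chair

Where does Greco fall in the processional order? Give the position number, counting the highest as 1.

3

By years of continuous service (higher first): Farouk, Kapoor and Greco (each 31 years); then Nguyen (27 years); then Moreau (14 years); then Sato and Achebe (both 10 years).
Farouk, Kapoor and Greco are each Department Chair, so the next rule applies.
Among Farouk, Kapoor and Greco, by date of appointment to current position (later first): Farouk (24 Oct 2002) before Kapoor (27 Feb 2001) before Greco (7 Oct 2000).
Sato and Achebe are each Provost, so the next rule applies.
Among Sato and Achebe, by date of appointment to current position (later first): Sato (26 Mar 1997) before Achebe (20 Dec 1995).
Order: Farouk, Kapoor, Greco, Nguyen, Moreau, Sato, Achebe. So position 3.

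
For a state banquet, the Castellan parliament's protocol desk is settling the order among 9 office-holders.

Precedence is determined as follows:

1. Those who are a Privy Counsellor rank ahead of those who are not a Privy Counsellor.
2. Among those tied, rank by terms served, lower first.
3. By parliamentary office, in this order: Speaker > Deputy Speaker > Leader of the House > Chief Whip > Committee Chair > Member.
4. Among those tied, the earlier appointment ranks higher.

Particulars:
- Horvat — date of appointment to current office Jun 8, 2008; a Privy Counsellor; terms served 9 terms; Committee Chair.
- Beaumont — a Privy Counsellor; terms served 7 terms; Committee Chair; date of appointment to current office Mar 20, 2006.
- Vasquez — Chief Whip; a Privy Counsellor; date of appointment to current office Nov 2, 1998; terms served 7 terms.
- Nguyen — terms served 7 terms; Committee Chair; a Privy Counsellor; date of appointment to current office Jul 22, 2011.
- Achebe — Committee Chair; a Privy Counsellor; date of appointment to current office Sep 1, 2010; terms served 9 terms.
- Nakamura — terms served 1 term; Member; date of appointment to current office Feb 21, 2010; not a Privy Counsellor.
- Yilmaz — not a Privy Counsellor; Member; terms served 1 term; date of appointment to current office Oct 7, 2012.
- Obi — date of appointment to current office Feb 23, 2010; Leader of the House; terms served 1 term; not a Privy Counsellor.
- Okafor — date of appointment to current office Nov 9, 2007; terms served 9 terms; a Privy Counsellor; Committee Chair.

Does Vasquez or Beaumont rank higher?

Vasquez

By the first rule: Vasquez, Beaumont, Nguyen, Okafor, Horvat and Achebe (each a Privy Counsellor); then Obi, Nakamura and Yilmaz (each not a Privy Counsellor).
Among Vasquez, Beaumont, Nguyen, Okafor, Horvat and Achebe, by terms served (lower first): Vasquez, Beaumont and Nguyen (7 terms) before Okafor, Horvat and Achebe (9 terms).
Among Vasquez, Beaumont and Nguyen, by parliamentary office: Vasquez (Chief Whip) before Beaumont and Nguyen (Committee Chair).
Among Beaumont and Nguyen, by date of appointment to current office (earlier first): Beaumont (Mar 20, 2006) before Nguyen (Jul 22, 2011).
Okafor, Horvat and Achebe are each Committee Chair, so the next rule applies.
Among Okafor, Horvat and Achebe, by date of appointment to current office (earlier first): Okafor (Nov 9, 2007) before Horvat (Jun 8, 2008) before Achebe (Sep 1, 2010).
Obi, Nakamura and Yilmaz all have terms served 1 term, so the next rule applies.
Among Obi, Nakamura and Yilmaz, by parliamentary office: Obi (Leader of the House) before Nakamura and Yilmaz (Member).
Among Nakamura and Yilmaz, by date of appointment to current office (earlier first): Nakamura (Feb 21, 2010) before Yilmaz (Oct 7, 2012).
So Vasquez takes precedence.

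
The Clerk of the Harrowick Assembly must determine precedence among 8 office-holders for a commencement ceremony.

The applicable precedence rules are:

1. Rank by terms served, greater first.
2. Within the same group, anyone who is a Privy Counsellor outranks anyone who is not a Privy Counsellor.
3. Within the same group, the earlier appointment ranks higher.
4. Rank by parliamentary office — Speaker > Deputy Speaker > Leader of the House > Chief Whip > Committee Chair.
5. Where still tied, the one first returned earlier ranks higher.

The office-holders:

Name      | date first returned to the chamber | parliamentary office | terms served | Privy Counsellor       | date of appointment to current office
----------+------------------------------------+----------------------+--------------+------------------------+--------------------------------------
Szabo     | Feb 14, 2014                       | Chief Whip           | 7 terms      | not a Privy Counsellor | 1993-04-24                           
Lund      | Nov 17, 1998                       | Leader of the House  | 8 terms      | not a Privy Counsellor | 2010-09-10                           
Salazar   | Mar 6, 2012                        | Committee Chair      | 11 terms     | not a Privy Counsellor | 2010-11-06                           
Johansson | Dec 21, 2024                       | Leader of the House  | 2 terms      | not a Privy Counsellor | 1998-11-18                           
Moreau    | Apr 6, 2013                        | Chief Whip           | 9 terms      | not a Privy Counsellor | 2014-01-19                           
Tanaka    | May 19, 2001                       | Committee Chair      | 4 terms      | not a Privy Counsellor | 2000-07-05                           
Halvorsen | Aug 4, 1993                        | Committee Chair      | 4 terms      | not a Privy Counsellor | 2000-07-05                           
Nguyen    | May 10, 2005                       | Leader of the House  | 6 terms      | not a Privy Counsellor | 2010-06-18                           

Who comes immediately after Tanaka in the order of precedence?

By terms served (higher first): Salazar (11 terms); then Moreau (9 terms); then Lund (8 terms); then Szabo (7 terms); then Nguyen (6 terms); then Halvorsen and Tanaka (both 4 terms); then Johansson (2 terms).
Halvorsen and Tanaka are each not a Privy Counsellor, so the next rule applies.
Halvorsen and Tanaka both have date of appointment to current office 2000-07-05, so the next rule applies.
Halvorsen and Tanaka are each Committee Chair, so the next rule applies.
Among Halvorsen and Tanaka, by date first returned to the chamber (earlier first): Halvorsen (Aug 4, 1993) before Tanaka (May 19, 2001).
Order: Salazar, Moreau, Lund, Szabo, Nguyen, Halvorsen, Tanaka, Johansson.

Johansson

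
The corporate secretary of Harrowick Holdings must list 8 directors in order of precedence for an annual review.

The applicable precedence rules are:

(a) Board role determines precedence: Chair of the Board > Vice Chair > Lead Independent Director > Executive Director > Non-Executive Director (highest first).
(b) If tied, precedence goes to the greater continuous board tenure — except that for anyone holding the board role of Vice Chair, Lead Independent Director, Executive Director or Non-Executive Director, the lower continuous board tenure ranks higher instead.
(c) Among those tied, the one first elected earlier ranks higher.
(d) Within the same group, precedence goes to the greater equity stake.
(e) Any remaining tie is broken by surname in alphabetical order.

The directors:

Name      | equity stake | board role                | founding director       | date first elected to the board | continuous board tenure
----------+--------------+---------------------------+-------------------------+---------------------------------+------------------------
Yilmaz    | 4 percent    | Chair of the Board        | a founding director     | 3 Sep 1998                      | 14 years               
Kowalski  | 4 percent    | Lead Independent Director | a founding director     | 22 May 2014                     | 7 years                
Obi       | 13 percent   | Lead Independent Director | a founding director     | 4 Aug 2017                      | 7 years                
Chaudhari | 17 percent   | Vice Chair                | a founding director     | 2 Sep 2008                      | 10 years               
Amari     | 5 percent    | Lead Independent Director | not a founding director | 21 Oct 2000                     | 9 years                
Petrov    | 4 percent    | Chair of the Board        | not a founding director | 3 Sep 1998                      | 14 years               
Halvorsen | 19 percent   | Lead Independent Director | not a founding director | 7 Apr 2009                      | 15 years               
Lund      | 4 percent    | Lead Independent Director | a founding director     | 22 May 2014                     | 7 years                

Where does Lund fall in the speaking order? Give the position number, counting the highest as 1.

5

By board role: Petrov and Yilmaz (Chair of the Board); then Chaudhari (Vice Chair); then Kowalski, Lund, Obi, Amari and Halvorsen (Lead Independent Director).
Petrov and Yilmaz both have continuous board tenure 14 years, so the next rule applies.
Petrov and Yilmaz both have date first elected to the board 3 Sep 1998, so the next rule applies.
Petrov and Yilmaz both have equity stake 4 percent, so the next rule applies.
Among Petrov and Yilmaz, alphabetically by surname: Petrov before Yilmaz.
Among Kowalski, Lund, Obi, Amari and Halvorsen, by continuous board tenure (lower first) (reversed rule for this group): Kowalski, Lund and Obi (7 years) before Amari (9 years) before Halvorsen (15 years).
Among Kowalski, Lund and Obi, by date first elected to the board (earlier first): Kowalski and Lund (22 May 2014) before Obi (4 Aug 2017).
Kowalski and Lund both have equity stake 4 percent, so the next rule applies.
Among Kowalski and Lund, alphabetically by surname: Kowalski before Lund.
Order: Petrov, Yilmaz, Chaudhari, Kowalski, Lund, Obi, Amari, Halvorsen. So position 5.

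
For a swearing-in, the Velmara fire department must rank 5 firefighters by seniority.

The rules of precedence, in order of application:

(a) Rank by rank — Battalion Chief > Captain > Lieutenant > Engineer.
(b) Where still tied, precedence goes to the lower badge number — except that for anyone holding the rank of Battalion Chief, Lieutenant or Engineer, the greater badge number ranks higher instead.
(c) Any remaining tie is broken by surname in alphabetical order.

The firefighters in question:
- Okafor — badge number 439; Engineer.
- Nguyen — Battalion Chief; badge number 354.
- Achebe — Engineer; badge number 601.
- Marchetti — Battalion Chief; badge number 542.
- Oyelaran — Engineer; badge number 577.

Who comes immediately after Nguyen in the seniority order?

Achebe

By rank: Marchetti and Nguyen (Battalion Chief); then Achebe, Oyelaran and Okafor (Engineer).
Among Marchetti and Nguyen, by badge number (higher first) (reversed rule for this group): Marchetti (542) before Nguyen (354).
Among Achebe, Oyelaran and Okafor, by badge number (higher first) (reversed rule for this group): Achebe (601) before Oyelaran (577) before Okafor (439).
Order: Marchetti, Nguyen, Achebe, Oyelaran, Okafor.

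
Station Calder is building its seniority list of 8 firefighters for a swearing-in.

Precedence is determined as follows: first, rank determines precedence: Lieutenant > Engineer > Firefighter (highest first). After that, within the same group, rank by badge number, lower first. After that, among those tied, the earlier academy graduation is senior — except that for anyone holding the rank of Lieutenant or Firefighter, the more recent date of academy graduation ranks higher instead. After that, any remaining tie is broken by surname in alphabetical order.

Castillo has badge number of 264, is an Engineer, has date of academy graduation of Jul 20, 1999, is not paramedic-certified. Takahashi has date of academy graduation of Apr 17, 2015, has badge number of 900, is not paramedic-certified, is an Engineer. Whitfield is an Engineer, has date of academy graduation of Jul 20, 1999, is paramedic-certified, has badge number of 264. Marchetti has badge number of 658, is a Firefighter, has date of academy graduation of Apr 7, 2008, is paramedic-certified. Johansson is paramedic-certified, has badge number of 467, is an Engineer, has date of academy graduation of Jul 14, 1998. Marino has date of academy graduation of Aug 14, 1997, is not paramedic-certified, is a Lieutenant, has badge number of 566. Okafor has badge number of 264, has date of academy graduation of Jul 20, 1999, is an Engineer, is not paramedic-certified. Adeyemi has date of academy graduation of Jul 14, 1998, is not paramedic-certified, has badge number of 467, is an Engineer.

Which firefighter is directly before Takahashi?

By rank: Marino (Lieutenant); then Castillo, Okafor, Whitfield, Adeyemi, Johansson and Takahashi (Engineer); then Marchetti (Firefighter).
Among Castillo, Okafor, Whitfield, Adeyemi, Johansson and Takahashi, by badge number (lower first): Castillo, Okafor and Whitfield (264) before Adeyemi and Johansson (467) before Takahashi (900).
Castillo, Okafor and Whitfield all have date of academy graduation Jul 20, 1999, so the next rule applies.
Among Castillo, Okafor and Whitfield, alphabetically by surname: Castillo before Okafor before Whitfield.
Adeyemi and Johansson both have date of academy graduation Jul 14, 1998, so the next rule applies.
Among Adeyemi and Johansson, alphabetically by surname: Adeyemi before Johansson.
Order: Marino, Castillo, Okafor, Whitfield, Adeyemi, Johansson, Takahashi, Marchetti.

Johansson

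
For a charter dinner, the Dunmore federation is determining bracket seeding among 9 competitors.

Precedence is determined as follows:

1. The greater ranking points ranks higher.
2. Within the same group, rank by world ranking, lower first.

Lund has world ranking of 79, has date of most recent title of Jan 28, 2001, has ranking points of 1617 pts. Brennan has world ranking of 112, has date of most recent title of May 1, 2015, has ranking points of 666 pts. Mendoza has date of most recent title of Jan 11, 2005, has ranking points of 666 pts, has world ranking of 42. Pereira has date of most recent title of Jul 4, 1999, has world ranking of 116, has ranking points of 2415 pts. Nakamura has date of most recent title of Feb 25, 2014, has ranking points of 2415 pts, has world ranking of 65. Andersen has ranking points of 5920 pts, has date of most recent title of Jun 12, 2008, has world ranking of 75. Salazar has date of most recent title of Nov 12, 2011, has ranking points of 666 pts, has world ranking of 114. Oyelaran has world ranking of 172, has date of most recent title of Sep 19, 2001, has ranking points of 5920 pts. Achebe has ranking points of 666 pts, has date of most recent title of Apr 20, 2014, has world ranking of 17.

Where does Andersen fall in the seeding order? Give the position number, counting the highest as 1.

By ranking points (higher first): Andersen and Oyelaran (both 5920 pts); then Nakamura and Pereira (both 2415 pts); then Lund (1617 pts); then Achebe, Mendoza, Brennan and Salazar (each 666 pts).
Among Andersen and Oyelaran, by world ranking (lower first): Andersen (75) before Oyelaran (172).
Among Nakamura and Pereira, by world ranking (lower first): Nakamura (65) before Pereira (116).
Among Achebe, Mendoza, Brennan and Salazar, by world ranking (lower first): Achebe (17) before Mendoza (42) before Brennan (112) before Salazar (114).
Order: Andersen, Oyelaran, Nakamura, Pereira, Lund, Achebe, Mendoza, Brennan, Salazar. So position 1.

1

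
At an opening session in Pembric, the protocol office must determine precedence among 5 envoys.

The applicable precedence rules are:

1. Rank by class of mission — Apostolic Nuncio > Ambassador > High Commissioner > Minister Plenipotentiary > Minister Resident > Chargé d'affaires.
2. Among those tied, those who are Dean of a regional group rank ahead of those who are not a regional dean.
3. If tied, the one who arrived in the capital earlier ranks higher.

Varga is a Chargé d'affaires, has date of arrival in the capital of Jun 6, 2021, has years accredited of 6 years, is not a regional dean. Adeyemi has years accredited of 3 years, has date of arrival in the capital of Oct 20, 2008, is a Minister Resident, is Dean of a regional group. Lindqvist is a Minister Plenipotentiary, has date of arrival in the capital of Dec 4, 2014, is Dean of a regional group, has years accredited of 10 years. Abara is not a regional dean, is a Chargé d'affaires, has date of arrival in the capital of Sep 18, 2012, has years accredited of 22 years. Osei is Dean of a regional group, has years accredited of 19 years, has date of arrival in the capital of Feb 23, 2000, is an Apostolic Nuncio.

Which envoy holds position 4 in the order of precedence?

Abara

By class of mission: Osei (Apostolic Nuncio); then Lindqvist (Minister Plenipotentiary); then Adeyemi (Minister Resident); then Abara and Varga (Chargé d'affaires).
Abara and Varga are each not a regional dean, so the next rule applies.
Among Abara and Varga, by date of arrival in the capital (earlier first): Abara (Sep 18, 2012) before Varga (Jun 6, 2021).
Order: Osei, Lindqvist, Adeyemi, Abara, Varga.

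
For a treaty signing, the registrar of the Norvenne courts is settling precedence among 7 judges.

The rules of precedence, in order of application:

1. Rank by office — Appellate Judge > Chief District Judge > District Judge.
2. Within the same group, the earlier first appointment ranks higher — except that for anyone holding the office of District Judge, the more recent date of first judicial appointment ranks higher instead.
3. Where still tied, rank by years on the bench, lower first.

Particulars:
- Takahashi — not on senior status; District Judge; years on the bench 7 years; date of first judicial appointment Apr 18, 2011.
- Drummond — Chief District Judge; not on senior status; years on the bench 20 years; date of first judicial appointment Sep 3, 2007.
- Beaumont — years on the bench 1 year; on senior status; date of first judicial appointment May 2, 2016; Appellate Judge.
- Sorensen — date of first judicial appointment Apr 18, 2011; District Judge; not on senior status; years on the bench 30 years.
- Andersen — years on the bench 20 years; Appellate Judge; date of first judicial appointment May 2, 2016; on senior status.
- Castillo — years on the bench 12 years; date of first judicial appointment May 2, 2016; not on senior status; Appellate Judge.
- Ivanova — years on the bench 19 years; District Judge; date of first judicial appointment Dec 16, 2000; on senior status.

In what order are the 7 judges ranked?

By office: Beaumont, Castillo and Andersen (Appellate Judge); then Drummond (Chief District Judge); then Takahashi, Sorensen and Ivanova (District Judge).
Beaumont, Castillo and Andersen all have date of first judicial appointment May 2, 2016, so the next rule applies.
Among Beaumont, Castillo and Andersen, by years on the bench (lower first): Beaumont (1 year) before Castillo (12 years) before Andersen (20 years).
Among Takahashi, Sorensen and Ivanova, by date of first judicial appointment (later first) (reversed rule for this group): Takahashi and Sorensen (Apr 18, 2011) before Ivanova (Dec 16, 2000).
Among Takahashi and Sorensen, by years on the bench (lower first): Takahashi (7 years) before Sorensen (30 years).
Full order: Beaumont, Castillo, Andersen, Drummond, Takahashi, Sorensen, Ivanova.

Beaumont, Castillo, Andersen, Drummond, Takahashi, Sorensen, Ivanova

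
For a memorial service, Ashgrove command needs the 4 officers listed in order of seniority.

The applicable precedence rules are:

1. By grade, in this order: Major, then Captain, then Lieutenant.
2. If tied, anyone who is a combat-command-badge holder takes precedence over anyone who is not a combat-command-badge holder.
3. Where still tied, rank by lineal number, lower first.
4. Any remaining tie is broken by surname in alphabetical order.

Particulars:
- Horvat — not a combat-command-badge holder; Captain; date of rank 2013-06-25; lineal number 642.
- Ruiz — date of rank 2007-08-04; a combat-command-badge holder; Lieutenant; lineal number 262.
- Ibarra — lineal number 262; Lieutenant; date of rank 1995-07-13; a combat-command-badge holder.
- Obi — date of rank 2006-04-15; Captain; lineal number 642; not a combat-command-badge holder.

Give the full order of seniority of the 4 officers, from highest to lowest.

By grade: Horvat and Obi (Captain); then Ibarra and Ruiz (Lieutenant).
Horvat and Obi are each not a combat-command-badge holder, so the next rule applies.
Horvat and Obi both have lineal number 642, so the next rule applies.
Among Horvat and Obi, alphabetically by surname: Horvat before Obi.
Ibarra and Ruiz are each a combat-command-badge holder, so the next rule applies.
Ibarra and Ruiz both have lineal number 262, so the next rule applies.
Among Ibarra and Ruiz, alphabetically by surname: Ibarra before Ruiz.
Full order: Horvat, Obi, Ibarra, Ruiz.

Horvat, Obi, Ibarra, Ruiz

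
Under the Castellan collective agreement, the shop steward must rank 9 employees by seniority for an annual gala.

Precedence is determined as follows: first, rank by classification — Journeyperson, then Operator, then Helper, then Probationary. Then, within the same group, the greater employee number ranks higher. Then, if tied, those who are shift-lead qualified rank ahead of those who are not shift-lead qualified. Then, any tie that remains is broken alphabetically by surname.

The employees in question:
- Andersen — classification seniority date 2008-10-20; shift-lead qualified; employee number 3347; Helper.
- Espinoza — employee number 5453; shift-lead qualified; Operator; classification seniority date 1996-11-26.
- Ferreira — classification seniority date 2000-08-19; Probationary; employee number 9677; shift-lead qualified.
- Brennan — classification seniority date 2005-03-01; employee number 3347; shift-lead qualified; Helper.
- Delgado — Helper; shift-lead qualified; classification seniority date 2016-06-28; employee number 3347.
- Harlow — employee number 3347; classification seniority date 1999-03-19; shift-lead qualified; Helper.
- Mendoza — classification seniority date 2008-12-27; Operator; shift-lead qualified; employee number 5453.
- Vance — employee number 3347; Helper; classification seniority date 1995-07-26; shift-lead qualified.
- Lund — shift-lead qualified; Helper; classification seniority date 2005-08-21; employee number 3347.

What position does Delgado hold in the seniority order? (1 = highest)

By classification: Espinoza and Mendoza (Operator); then Andersen, Brennan, Delgado, Harlow, Lund and Vance (Helper); then Ferreira (Probationary).
Espinoza and Mendoza both have employee number 5453, so the next rule applies.
Espinoza and Mendoza are each shift-lead qualified, so the next rule applies.
Among Espinoza and Mendoza, alphabetically by surname: Espinoza before Mendoza.
Andersen, Brennan, Delgado, Harlow, Lund and Vance all have employee number 3347, so the next rule applies.
Andersen, Brennan, Delgado, Harlow, Lund and Vance are each shift-lead qualified, so the next rule applies.
Among Andersen, Brennan, Delgado, Harlow, Lund and Vance, alphabetically by surname: Andersen before Brennan before Delgado before Harlow before Lund before Vance.
Order: Espinoza, Mendoza, Andersen, Brennan, Delgado, Harlow, Lund, Vance, Ferreira. So position 5.

5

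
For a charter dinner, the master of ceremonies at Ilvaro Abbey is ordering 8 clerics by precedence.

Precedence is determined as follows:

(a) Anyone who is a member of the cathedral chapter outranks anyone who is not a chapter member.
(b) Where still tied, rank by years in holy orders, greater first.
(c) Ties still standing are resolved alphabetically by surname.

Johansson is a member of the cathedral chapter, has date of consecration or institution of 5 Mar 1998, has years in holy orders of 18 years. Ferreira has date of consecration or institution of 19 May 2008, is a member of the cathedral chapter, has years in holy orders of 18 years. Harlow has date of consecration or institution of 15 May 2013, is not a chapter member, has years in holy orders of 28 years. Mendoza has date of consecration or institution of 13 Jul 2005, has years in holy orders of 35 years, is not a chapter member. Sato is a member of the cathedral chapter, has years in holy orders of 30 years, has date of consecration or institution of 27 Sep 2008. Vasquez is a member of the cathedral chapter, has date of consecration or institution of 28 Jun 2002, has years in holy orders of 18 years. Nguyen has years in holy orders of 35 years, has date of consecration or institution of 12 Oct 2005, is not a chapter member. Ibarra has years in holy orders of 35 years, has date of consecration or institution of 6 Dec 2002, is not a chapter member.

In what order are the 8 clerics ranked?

Sato, Ferreira, Johansson, Vasquez, Ibarra, Mendoza, Nguyen, Harlow

By the first rule: Sato, Ferreira, Johansson and Vasquez (each a member of the cathedral chapter); then Ibarra, Mendoza, Nguyen and Harlow (each not a chapter member).
Among Sato, Ferreira, Johansson and Vasquez, by years in holy orders (higher first): Sato (30 years) before Ferreira, Johansson and Vasquez (18 years).
Among Ferreira, Johansson and Vasquez, alphabetically by surname: Ferreira before Johansson before Vasquez.
Among Ibarra, Mendoza, Nguyen and Harlow, by years in holy orders (higher first): Ibarra, Mendoza and Nguyen (35 years) before Harlow (28 years).
Among Ibarra, Mendoza and Nguyen, alphabetically by surname: Ibarra before Mendoza before Nguyen.
Full order: Sato, Ferreira, Johansson, Vasquez, Ibarra, Mendoza, Nguyen, Harlow.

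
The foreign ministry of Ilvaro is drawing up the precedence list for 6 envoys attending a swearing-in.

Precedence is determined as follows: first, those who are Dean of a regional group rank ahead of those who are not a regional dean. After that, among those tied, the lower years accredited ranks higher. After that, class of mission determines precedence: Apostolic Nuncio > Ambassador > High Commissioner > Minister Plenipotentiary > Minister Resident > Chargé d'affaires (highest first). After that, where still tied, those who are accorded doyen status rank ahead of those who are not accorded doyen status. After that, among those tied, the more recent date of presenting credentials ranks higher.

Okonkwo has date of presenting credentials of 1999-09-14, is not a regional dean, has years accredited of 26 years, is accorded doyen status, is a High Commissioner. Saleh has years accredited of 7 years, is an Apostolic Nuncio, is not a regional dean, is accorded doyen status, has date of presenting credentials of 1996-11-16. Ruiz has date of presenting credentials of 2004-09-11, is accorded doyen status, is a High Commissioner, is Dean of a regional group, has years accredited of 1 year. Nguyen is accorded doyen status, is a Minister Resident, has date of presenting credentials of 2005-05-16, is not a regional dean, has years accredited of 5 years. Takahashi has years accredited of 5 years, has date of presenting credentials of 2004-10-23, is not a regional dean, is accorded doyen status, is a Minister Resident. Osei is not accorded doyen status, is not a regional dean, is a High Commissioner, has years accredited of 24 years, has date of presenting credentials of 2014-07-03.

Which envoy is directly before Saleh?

Takahashi

By the first rule: Ruiz (Dean of a regional group); then Nguyen, Takahashi, Saleh, Osei and Okonkwo (each not a regional dean).
Among Nguyen, Takahashi, Saleh, Osei and Okonkwo, by years accredited (lower first): Nguyen and Takahashi (5 years) before Saleh (7 years) before Osei (24 years) before Okonkwo (26 years).
Nguyen and Takahashi are each Minister Resident, so the next rule applies.
Nguyen and Takahashi are each accorded doyen status, so the next rule applies.
Among Nguyen and Takahashi, by date of presenting credentials (later first): Nguyen (2005-05-16) before Takahashi (2004-10-23).
Order: Ruiz, Nguyen, Takahashi, Saleh, Osei, Okonkwo.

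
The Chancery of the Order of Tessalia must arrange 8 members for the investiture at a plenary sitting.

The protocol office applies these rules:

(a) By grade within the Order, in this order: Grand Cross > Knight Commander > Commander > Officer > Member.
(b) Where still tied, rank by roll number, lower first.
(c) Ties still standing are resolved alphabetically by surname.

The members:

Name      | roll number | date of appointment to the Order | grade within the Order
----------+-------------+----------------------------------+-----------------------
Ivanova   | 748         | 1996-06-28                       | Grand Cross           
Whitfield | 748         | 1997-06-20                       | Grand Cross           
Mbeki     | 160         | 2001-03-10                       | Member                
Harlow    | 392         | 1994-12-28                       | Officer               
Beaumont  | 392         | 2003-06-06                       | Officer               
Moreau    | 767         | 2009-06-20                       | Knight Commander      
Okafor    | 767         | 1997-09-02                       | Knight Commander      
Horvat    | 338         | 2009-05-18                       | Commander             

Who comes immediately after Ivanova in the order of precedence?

By grade within the Order: Ivanova and Whitfield (Grand Cross); then Moreau and Okafor (Knight Commander); then Horvat (Commander); then Beaumont and Harlow (Officer); then Mbeki (Member).
Ivanova and Whitfield both have roll number 748, so the next rule applies.
Among Ivanova and Whitfield, alphabetically by surname: Ivanova before Whitfield.
Moreau and Okafor both have roll number 767, so the next rule applies.
Among Moreau and Okafor, alphabetically by surname: Moreau before Okafor.
Beaumont and Harlow both have roll number 392, so the next rule applies.
Among Beaumont and Harlow, alphabetically by surname: Beaumont before Harlow.
Order: Ivanova, Whitfield, Moreau, Okafor, Horvat, Beaumont, Harlow, Mbeki.

Whitfield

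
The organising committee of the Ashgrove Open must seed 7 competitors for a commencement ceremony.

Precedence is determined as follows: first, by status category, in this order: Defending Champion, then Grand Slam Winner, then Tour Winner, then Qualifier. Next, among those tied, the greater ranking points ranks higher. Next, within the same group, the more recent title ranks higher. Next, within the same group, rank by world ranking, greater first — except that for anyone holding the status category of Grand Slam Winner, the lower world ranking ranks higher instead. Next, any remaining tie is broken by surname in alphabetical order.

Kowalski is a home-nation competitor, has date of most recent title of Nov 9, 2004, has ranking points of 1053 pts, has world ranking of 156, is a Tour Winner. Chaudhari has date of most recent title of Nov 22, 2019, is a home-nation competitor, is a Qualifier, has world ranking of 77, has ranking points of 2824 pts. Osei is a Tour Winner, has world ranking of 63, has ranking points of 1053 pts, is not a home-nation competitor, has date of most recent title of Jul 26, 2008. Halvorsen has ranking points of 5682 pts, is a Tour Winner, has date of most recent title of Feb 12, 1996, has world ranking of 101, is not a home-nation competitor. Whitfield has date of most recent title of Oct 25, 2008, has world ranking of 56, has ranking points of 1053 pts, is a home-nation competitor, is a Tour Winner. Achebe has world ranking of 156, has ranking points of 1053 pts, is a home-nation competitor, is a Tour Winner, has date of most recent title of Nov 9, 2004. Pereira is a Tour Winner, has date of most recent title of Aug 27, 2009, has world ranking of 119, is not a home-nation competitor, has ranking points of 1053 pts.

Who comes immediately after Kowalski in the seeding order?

Chaudhari

By status category: Halvorsen, Pereira, Whitfield, Osei, Achebe and Kowalski (Tour Winner); then Chaudhari (Qualifier).
Among Halvorsen, Pereira, Whitfield, Osei, Achebe and Kowalski, by ranking points (higher first): Halvorsen (5682 pts) before Pereira, Whitfield, Osei, Achebe and Kowalski (1053 pts).
Among Pereira, Whitfield, Osei, Achebe and Kowalski, by date of most recent title (later first): Pereira (Aug 27, 2009) before Whitfield (Oct 25, 2008) before Osei (Jul 26, 2008) before Achebe and Kowalski (Nov 9, 2004).
Achebe and Kowalski both have world ranking 156, so the next rule applies.
Among Achebe and Kowalski, alphabetically by surname: Achebe before Kowalski.
Order: Halvorsen, Pereira, Whitfield, Osei, Achebe, Kowalski, Chaudhari.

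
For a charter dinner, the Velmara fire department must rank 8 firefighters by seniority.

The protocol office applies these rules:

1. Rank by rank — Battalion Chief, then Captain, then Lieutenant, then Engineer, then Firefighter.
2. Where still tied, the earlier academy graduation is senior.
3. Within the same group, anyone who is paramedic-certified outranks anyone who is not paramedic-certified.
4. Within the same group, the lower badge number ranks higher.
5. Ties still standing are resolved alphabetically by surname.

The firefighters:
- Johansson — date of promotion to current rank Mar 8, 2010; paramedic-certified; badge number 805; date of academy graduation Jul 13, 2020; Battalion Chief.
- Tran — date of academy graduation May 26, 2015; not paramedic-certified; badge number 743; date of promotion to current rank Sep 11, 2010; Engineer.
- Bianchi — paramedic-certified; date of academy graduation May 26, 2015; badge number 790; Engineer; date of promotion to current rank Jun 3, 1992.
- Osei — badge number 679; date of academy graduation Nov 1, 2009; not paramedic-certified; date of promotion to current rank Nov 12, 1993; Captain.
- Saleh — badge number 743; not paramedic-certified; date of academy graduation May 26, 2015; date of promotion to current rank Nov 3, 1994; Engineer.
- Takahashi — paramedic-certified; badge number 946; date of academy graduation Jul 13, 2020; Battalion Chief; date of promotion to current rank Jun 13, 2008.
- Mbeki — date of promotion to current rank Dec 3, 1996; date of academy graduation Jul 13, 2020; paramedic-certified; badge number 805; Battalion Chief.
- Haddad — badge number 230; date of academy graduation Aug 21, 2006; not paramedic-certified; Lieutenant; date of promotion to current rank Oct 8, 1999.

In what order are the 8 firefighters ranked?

By rank: Johansson, Mbeki and Takahashi (Battalion Chief); then Osei (Captain); then Haddad (Lieutenant); then Bianchi, Saleh and Tran (Engineer).
Johansson, Mbeki and Takahashi all have date of academy graduation Jul 13, 2020, so the next rule applies.
Johansson, Mbeki and Takahashi are each paramedic-certified, so the next rule applies.
Among Johansson, Mbeki and Takahashi, by badge number (lower first): Johansson and Mbeki (805) before Takahashi (946).
Among Johansson and Mbeki, alphabetically by surname: Johansson before Mbeki.
Bianchi, Saleh and Tran all have date of academy graduation May 26, 2015, so the next rule applies.
Among Bianchi, Saleh and Tran, paramedic-certified before not paramedic-certified: Bianchi (paramedic-certified) before Saleh and Tran (not paramedic-certified).
Saleh and Tran both have badge number 743, so the next rule applies.
Among Saleh and Tran, alphabetically by surname: Saleh before Tran.
Full order: Johansson, Mbeki, Takahashi, Osei, Haddad, Bianchi, Saleh, Tran.

Johansson, Mbeki, Takahashi, Osei, Haddad, Bianchi, Saleh, Tran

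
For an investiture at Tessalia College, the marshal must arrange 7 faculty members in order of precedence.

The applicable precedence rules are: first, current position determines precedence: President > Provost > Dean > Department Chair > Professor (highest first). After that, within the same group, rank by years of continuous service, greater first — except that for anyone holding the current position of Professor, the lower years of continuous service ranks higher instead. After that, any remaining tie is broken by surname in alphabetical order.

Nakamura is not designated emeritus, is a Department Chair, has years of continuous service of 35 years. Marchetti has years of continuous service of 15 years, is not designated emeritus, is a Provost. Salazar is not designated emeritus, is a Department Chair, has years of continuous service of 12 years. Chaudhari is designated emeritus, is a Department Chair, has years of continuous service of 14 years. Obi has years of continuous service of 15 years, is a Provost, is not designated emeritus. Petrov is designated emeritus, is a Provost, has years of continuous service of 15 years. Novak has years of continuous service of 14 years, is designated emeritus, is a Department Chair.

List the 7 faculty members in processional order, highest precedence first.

By current position: Marchetti, Obi and Petrov (Provost); then Nakamura, Chaudhari, Novak and Salazar (Department Chair).
Marchetti, Obi and Petrov all have years of continuous service 15 years, so the next rule applies.
Among Marchetti, Obi and Petrov, alphabetically by surname: Marchetti before Obi before Petrov.
Among Nakamura, Chaudhari, Novak and Salazar, by years of continuous service (higher first): Nakamura (35 years) before Chaudhari and Novak (14 years) before Salazar (12 years).
Among Chaudhari and Novak, alphabetically by surname: Chaudhari before Novak.
Full order: Marchetti, Obi, Petrov, Nakamura, Chaudhari, Novak, Salazar.

Marchetti, Obi, Petrov, Nakamura, Chaudhari, Novak, Salazar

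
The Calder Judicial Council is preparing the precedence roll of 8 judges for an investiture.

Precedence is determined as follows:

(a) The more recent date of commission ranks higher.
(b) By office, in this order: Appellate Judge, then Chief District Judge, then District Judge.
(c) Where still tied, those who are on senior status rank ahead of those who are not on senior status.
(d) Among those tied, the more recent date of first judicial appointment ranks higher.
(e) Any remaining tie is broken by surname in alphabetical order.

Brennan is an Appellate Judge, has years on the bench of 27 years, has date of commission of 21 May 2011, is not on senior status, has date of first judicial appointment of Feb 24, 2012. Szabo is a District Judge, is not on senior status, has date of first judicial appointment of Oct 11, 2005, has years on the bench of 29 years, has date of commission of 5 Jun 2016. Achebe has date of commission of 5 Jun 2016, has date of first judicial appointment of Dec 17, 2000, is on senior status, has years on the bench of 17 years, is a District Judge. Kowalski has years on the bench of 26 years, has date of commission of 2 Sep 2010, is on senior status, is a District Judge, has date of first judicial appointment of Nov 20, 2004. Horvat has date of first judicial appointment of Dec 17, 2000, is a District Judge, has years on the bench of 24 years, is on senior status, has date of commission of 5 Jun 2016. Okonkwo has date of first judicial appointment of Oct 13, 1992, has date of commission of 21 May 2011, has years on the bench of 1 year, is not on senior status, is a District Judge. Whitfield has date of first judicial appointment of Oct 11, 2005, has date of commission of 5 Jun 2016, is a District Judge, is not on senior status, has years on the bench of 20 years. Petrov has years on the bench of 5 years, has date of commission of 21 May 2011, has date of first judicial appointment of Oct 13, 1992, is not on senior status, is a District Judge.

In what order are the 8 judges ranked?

Achebe, Horvat, Szabo, Whitfield, Brennan, Okonkwo, Petrov, Kowalski

By date of commission (later first): Achebe, Horvat, Szabo and Whitfield (each 5 Jun 2016); then Brennan, Okonkwo and Petrov (each 21 May 2011); then Kowalski (2 Sep 2010).
Achebe, Horvat, Szabo and Whitfield are each District Judge, so the next rule applies.
Among Achebe, Horvat, Szabo and Whitfield, on senior status before not on senior status: Achebe and Horvat (on senior status) before Szabo and Whitfield (not on senior status).
Achebe and Horvat both have date of first judicial appointment Dec 17, 2000, so the next rule applies.
Among Achebe and Horvat, alphabetically by surname: Achebe before Horvat.
Szabo and Whitfield both have date of first judicial appointment Oct 11, 2005, so the next rule applies.
Among Szabo and Whitfield, alphabetically by surname: Szabo before Whitfield.
Among Brennan, Okonkwo and Petrov, by office: Brennan (Appellate Judge) before Okonkwo and Petrov (District Judge).
Okonkwo and Petrov are each not on senior status, so the next rule applies.
Okonkwo and Petrov both have date of first judicial appointment Oct 13, 1992, so the next rule applies.
Among Okonkwo and Petrov, alphabetically by surname: Okonkwo before Petrov.
Full order: Achebe, Horvat, Szabo, Whitfield, Brennan, Okonkwo, Petrov, Kowalski.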